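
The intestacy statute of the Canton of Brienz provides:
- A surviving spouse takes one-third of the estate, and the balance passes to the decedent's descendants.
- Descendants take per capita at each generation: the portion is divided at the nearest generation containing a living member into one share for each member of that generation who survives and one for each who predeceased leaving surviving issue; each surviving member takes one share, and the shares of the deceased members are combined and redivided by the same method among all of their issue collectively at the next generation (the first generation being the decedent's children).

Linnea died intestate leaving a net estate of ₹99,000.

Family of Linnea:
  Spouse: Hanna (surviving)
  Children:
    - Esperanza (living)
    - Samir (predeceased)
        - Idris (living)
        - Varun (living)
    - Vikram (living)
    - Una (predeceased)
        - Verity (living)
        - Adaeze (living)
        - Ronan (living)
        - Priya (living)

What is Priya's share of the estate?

Priya receives ₹5,500.

Hanna takes one-third of ₹99,000 = ₹33,000. The remaining ₹66,000 passes to the descendants.
The descendants' portion (₹66,000) is divided at the children's generation into 4 shares of ₹16,500. Esperanza and Vikram each take ₹16,500. The 2 shares of the deceased (Samir and Una) are combined into a pool of ₹33,000.
That pool (₹33,000) is divided at the grandchildren's generation equally among Idris, Varun, Verity, Adaeze, Ronan, and Priya: ₹5,500 each.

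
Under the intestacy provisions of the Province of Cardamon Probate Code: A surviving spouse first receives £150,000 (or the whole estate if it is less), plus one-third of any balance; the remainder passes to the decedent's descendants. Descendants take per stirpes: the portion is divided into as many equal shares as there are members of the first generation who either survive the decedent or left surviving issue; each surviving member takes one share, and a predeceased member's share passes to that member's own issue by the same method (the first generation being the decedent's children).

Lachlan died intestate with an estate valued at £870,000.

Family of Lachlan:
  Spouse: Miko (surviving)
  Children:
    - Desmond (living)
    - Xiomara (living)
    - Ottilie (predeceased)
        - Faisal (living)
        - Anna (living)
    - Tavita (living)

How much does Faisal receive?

Miko first takes £150,000, leaving a balance of £720,000. Miko then takes one-third of the balance (£240,000), for a total of £390,000. The remaining £480,000 passes to the descendants.
The descendants' portion (£480,000) is divided into 4 shares of £120,000: Desmond, Xiomara, and Tavita each take £120,000; Ottilie's £120,000 share passes to Ottilie's issue.
Ottilie's share (£120,000) is divided into 2 shares of £60,000: Faisal and Anna each take £60,000.

Faisal receives £60,000.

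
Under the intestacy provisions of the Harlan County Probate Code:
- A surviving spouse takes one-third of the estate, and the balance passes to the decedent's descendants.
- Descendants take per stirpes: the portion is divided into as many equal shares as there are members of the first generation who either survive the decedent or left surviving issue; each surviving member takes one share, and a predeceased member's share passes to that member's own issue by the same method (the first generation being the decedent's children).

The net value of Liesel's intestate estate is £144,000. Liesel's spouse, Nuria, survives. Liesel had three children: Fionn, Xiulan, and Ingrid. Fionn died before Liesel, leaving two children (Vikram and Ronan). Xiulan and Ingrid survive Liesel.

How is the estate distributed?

Nuria: £48,000; Vikram: £16,000; Ronan: £16,000; Xiulan: £32,000; Ingrid: £32,000

Nuria takes one-third of £144,000 = £48,000. The remaining £96,000 passes to the descendants.
The descendants' portion (£96,000) is divided into 3 shares of £32,000: Xiulan and Ingrid each take £32,000; Fionn's £32,000 share passes to Fionn's issue.
Fionn's share (£32,000) is divided into 2 shares of £16,000: Vikram and Ronan each take £16,000.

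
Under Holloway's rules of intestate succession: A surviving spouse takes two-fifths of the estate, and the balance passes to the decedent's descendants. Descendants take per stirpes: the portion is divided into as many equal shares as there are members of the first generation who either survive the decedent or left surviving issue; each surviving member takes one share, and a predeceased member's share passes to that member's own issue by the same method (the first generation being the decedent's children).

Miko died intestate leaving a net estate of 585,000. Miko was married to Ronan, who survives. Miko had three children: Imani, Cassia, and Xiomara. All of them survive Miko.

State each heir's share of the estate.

Ronan: 234,000; Imani: 117,000; Cassia: 117,000; Xiomara: 117,000

Ronan takes two-fifths of 585,000 = 234,000. The remaining 351,000 passes to the descendants.
The descendants' portion (351,000) is divided into 3 shares of 117,000: Imani, Cassia, and Xiomara each take 117,000.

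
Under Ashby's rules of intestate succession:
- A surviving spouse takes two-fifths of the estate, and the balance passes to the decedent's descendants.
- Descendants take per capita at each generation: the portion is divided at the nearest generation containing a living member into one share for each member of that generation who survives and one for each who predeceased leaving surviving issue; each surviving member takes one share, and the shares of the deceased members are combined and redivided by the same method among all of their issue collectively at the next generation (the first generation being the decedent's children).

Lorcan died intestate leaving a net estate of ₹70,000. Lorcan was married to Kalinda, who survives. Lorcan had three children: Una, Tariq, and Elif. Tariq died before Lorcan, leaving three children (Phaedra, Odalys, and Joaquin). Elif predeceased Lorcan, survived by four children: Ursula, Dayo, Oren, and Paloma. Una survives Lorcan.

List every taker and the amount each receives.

Kalinda: ₹28,000; Una: ₹14,000; Phaedra: ₹4,000; Odalys: ₹4,000; Joaquin: ₹4,000; Ursula: ₹4,000; Dayo: ₹4,000; Oren: ₹4,000; Paloma: ₹4,000

Kalinda takes two-fifths of ₹70,000 = ₹28,000. The remaining ₹42,000 passes to the descendants.
The descendants' portion (₹42,000) is divided at the children's generation into 3 shares of ₹14,000. Una takes ₹14,000. The 2 shares of the deceased (Tariq and Elif) are combined into a pool of ₹28,000.
That pool (₹28,000) is divided at the grandchildren's generation equally among Phaedra, Odalys, Joaquin, Ursula, Dayo, Oren, and Paloma: ₹4,000 each.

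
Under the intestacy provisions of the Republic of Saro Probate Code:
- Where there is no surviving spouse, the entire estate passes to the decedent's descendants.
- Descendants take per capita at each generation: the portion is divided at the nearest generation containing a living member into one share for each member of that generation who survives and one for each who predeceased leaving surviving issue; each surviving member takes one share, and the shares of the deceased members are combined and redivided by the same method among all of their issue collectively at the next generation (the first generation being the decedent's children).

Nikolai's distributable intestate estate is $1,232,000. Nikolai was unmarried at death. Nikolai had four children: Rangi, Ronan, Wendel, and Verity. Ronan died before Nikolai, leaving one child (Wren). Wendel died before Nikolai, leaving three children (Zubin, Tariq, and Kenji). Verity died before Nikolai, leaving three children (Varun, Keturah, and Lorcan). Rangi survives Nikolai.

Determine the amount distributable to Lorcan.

The entire $1,232,000 passes to the descendants.
That amount ($1,232,000) is divided at the children's generation into 4 shares of $308,000. Rangi takes $308,000. The 3 shares of the deceased (Ronan, Wendel, and Verity) are combined into a pool of $924,000.
That pool ($924,000) is divided at the grandchildren's generation equally among Wren, Zubin, Tariq, Kenji, Varun, Keturah, and Lorcan: $132,000 each.

Lorcan receives $132,000.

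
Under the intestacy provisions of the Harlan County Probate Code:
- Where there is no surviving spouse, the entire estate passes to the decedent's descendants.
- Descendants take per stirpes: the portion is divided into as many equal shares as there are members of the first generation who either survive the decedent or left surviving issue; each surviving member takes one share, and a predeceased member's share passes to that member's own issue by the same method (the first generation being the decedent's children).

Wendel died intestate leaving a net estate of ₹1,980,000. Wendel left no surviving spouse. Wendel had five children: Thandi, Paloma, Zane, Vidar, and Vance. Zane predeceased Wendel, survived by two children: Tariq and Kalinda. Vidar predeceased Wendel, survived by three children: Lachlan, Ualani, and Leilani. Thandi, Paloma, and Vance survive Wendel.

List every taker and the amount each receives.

The entire ₹1,980,000 passes to the descendants.
That amount (₹1,980,000) is divided into 5 shares of ₹396,000: Thandi, Paloma, and Vance each take ₹396,000; Zane's ₹396,000 share passes to Zane's issue; Vidar's ₹396,000 share passes to Vidar's issue.
Zane's share (₹396,000) is divided into 2 shares of ₹198,000: Tariq and Kalinda each take ₹198,000.
Vidar's share (₹396,000) is divided into 3 shares of ₹132,000: Lachlan, Ualani, and Leilani each take ₹132,000.

Thandi: ₹396,000; Paloma: ₹396,000; Tariq: ₹198,000; Kalinda: ₹198,000; Lachlan: ₹132,000; Ualani: ₹132,000; Leilani: ₹132,000; Vance: ₹396,000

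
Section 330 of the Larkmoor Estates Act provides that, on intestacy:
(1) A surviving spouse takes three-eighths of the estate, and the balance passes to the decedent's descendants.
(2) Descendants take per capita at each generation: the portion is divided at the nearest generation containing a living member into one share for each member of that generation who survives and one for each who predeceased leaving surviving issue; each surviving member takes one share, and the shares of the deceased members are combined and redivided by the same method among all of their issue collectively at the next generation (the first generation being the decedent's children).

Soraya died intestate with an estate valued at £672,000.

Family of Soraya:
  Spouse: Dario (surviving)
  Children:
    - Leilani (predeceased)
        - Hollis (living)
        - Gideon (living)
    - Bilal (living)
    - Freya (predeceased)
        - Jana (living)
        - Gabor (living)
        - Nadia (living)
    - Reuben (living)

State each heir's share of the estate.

Dario takes three-eighths of £672,000 = £252,000. The remaining £420,000 passes to the descendants.
The descendants' portion (£420,000) is divided at the children's generation into 4 shares of £105,000. Bilal and Reuben each take £105,000. The 2 shares of the deceased (Leilani and Freya) are combined into a pool of £210,000.
That pool (£210,000) is divided at the grandchildren's generation equally among Hollis, Gideon, Jana, Gabor, and Nadia: £42,000 each.

Dario: £252,000; Hollis: £42,000; Gideon: £42,000; Bilal: £105,000; Jana: £42,000; Gabor: £42,000; Nadia: £42,000; Reuben: £105,000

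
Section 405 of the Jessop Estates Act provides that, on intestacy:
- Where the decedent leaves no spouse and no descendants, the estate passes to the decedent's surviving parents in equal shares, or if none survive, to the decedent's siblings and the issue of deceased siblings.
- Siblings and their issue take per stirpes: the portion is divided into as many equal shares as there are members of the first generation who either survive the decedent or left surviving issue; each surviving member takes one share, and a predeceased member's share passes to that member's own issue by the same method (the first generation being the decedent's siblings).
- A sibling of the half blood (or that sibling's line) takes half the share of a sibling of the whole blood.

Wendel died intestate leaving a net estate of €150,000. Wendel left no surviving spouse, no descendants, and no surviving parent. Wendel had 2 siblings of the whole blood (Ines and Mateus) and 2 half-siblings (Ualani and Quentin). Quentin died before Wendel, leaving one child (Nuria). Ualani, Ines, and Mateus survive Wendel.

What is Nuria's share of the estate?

Nuria receives €25,000.

The entire €150,000 passes to the siblings and their issue.
Counting each half-blood sibling's line as half a unit, there are 3 units in €150,000, so one unit is €50,000. Whole-blood lines (Ines and Mateus) take €50,000 each; half-blood lines (Ualani and Quentin) take €25,000 each.
Quentin's share (€25,000) passes entirely to Nuria.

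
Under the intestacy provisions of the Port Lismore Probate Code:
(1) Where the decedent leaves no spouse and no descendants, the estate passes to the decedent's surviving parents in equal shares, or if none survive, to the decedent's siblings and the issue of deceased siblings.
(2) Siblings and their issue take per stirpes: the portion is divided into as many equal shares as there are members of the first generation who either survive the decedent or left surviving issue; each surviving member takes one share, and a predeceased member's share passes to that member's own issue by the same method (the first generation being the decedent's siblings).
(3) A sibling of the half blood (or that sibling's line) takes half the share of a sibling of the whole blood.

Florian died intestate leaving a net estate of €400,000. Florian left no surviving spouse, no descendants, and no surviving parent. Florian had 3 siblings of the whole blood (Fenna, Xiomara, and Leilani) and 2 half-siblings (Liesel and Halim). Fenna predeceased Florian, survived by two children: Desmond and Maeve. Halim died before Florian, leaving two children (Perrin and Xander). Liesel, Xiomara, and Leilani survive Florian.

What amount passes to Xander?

Xander receives €25,000.

The entire €400,000 passes to the siblings and their issue.
Counting each half-blood sibling's line as half a unit, there are 4 units in €400,000, so one unit is €100,000. Whole-blood lines (Fenna, Xiomara, and Leilani) take €100,000 each; half-blood lines (Liesel and Halim) take €50,000 each.
Fenna's share (€100,000) is divided into 2 shares of €50,000: Desmond and Maeve each take €50,000.
Halim's share (€50,000) is divided into 2 shares of €25,000: Perrin and Xander each take €25,000.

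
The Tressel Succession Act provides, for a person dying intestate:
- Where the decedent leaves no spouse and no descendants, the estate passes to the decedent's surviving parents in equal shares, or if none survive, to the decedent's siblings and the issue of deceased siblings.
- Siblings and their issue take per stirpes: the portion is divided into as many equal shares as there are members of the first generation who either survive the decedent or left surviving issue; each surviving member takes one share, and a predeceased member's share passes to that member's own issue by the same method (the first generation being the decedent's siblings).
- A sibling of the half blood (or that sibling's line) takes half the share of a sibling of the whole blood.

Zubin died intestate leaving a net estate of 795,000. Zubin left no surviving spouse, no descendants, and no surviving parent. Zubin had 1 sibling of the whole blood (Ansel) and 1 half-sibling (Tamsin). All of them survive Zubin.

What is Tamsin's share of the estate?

Tamsin receives 265,000.

The entire 795,000 passes to the siblings and their issue.
Counting each half-blood sibling's line as half a unit, there are 3/2 units in 795,000, so one unit is 530,000. Whole-blood lines (Ansel) take 530,000 each; half-blood lines (Tamsin) take 265,000 each.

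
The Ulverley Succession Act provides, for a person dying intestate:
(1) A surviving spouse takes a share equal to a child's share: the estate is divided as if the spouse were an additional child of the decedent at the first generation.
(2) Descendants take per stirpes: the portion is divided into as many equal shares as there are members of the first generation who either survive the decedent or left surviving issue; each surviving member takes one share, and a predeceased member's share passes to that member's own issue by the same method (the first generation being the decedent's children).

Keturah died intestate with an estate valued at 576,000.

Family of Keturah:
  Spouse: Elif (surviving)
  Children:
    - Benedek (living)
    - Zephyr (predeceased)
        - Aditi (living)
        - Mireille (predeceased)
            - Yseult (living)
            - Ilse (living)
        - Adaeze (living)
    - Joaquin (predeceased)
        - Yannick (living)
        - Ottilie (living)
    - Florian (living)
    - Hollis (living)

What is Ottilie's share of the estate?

The spouse counts as an additional share at the children's level, so there are 6 primary shares of 96,000. Elif takes one such share (96,000).
The children's combined portion (480,000) is divided into 5 shares of 96,000: Benedek, Florian, and Hollis each take 96,000; Zephyr's 96,000 share passes to Zephyr's issue; Joaquin's 96,000 share passes to Joaquin's issue.
Zephyr's share (96,000) is divided into 3 shares of 32,000: Aditi and Adaeze each take 32,000; Mireille's 32,000 share passes to Mireille's issue.
Mireille's share (32,000) is divided into 2 shares of 16,000: Yseult and Ilse each take 16,000.
Joaquin's share (96,000) is divided into 2 shares of 48,000: Yannick and Ottilie each take 48,000.

Ottilie receives 48,000.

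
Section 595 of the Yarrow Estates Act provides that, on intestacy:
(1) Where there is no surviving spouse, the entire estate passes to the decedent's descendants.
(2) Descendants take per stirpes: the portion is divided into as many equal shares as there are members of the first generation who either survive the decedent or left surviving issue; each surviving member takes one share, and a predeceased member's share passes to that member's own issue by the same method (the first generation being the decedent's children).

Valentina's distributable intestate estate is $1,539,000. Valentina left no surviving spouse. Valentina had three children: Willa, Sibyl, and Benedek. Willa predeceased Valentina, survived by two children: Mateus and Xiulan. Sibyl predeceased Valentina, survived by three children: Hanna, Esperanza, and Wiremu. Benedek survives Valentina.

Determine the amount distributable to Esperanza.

The entire $1,539,000 passes to the descendants.
That amount ($1,539,000) is divided into 3 shares of $513,000: Benedek takes $513,000; Willa's $513,000 share passes to Willa's issue; Sibyl's $513,000 share passes to Sibyl's issue.
Willa's share ($513,000) is divided into 2 shares of $256,500: Mateus and Xiulan each take $256,500.
Sibyl's share ($513,000) is divided into 3 shares of $171,000: Hanna, Esperanza, and Wiremu each take $171,000.

Esperanza receives $171,000.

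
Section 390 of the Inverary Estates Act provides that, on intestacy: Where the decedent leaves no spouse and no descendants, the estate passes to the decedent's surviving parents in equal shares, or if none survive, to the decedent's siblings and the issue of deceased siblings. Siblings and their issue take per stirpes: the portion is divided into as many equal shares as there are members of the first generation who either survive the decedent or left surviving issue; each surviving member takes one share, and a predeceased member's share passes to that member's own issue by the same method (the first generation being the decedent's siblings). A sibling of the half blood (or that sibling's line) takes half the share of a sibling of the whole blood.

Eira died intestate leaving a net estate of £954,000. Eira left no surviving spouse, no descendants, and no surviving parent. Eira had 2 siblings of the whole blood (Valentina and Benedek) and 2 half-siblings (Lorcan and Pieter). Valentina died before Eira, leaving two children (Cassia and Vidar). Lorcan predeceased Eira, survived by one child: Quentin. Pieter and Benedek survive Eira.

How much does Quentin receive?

Quentin receives £159,000.

The entire £954,000 passes to the siblings and their issue.
Counting each half-blood sibling's line as half a unit, there are 3 units in £954,000, so one unit is £318,000. Whole-blood lines (Valentina and Benedek) take £318,000 each; half-blood lines (Lorcan and Pieter) take £159,000 each.
Valentina's share (£318,000) is divided into 2 shares of £159,000: Cassia and Vidar each take £159,000.
Lorcan's share (£159,000) passes entirely to Quentin.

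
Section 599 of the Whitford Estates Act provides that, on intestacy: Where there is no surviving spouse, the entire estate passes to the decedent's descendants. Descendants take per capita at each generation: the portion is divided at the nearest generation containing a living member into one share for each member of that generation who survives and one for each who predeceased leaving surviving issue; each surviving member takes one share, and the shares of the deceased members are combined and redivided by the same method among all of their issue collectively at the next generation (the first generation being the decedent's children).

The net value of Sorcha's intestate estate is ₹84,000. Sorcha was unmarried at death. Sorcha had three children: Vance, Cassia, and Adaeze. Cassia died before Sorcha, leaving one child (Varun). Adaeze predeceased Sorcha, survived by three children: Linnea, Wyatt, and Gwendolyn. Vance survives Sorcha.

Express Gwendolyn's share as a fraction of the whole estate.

Gwendolyn receives 1/6 of the estate.

The entire ₹84,000 passes to the descendants.
That amount (₹84,000) is divided at the children's generation into 3 shares of ₹28,000. Vance takes ₹28,000. The 2 shares of the deceased (Cassia and Adaeze) are combined into a pool of ₹56,000.
That pool (₹56,000) is divided at the grandchildren's generation equally among Varun, Linnea, Wyatt, and Gwendolyn: ₹14,000 each.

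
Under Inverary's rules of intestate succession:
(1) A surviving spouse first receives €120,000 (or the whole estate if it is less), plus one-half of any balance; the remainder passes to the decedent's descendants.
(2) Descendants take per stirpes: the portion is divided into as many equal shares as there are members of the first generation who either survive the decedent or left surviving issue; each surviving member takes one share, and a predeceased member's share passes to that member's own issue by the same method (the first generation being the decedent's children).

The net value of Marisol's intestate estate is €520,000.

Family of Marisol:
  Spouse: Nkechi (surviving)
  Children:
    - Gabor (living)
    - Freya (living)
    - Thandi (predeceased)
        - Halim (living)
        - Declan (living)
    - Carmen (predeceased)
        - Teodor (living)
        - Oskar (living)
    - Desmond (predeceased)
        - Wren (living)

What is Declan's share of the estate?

Nkechi first takes €120,000, leaving a balance of €400,000. Nkechi then takes one-half of the balance (€200,000), for a total of €320,000. The remaining €200,000 passes to the descendants.
The descendants' portion (€200,000) is divided into 5 shares of €40,000: Gabor and Freya each take €40,000; Thandi's €40,000 share passes to Thandi's issue; Carmen's €40,000 share passes to Carmen's issue; Desmond's €40,000 share passes to Desmond's issue.
Thandi's share (€40,000) is divided into 2 shares of €20,000: Halim and Declan each take €20,000.
Carmen's share (€40,000) is divided into 2 shares of €20,000: Teodor and Oskar each take €20,000.
Desmond's share (€40,000) passes entirely to Wren.

Declan receives €20,000.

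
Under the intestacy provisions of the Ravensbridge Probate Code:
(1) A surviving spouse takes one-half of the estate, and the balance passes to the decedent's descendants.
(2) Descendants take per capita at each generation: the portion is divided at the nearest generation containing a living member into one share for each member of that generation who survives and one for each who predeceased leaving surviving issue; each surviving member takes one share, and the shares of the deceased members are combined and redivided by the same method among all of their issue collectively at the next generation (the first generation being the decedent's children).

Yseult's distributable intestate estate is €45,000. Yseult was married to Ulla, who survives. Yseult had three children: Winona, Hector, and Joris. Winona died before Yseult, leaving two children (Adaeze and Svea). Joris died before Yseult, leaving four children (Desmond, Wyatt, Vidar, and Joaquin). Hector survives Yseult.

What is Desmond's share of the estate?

Ulla takes one-half of €45,000 = €22,500. The remaining €22,500 passes to the descendants.
The descendants' portion (€22,500) is divided at the children's generation into 3 shares of €7,500. Hector takes €7,500. The 2 shares of the deceased (Winona and Joris) are combined into a pool of €15,000.
That pool (€15,000) is divided at the grandchildren's generation equally among Adaeze, Svea, Desmond, Wyatt, Vidar, and Joaquin: €2,500 each.

Desmond receives €2,500.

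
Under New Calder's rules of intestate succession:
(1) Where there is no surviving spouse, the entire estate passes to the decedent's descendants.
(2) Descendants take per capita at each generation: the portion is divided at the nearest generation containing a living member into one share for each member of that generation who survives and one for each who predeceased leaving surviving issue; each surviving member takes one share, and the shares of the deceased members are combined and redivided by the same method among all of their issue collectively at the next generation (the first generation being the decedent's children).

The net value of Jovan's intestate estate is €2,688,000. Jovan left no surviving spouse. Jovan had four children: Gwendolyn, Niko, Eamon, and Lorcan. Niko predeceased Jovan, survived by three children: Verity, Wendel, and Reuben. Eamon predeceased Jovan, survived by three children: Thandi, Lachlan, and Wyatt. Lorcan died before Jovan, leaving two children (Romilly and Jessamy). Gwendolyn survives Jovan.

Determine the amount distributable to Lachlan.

The entire €2,688,000 passes to the descendants.
That amount (€2,688,000) is divided at the children's generation into 4 shares of €672,000. Gwendolyn takes €672,000. The 3 shares of the deceased (Niko, Eamon, and Lorcan) are combined into a pool of €2,016,000.
That pool (€2,016,000) is divided at the grandchildren's generation equally among Verity, Wendel, Reuben, Thandi, Lachlan, Wyatt, Romilly, and Jessamy: €252,000 each.

Lachlan receives €252,000.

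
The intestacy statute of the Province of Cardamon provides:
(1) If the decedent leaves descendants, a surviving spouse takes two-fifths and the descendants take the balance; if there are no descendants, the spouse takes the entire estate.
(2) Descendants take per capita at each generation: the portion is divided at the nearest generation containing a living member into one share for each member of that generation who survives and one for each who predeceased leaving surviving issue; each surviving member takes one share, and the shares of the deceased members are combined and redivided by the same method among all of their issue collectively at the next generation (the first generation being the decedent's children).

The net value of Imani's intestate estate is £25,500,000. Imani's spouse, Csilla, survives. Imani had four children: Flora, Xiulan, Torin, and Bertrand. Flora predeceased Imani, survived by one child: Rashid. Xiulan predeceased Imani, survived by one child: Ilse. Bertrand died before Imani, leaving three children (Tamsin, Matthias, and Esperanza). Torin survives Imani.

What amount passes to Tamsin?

Tamsin receives £2,295,000.

Csilla takes two-fifths of £25,500,000 = £10,200,000. The remaining £15,300,000 passes to the descendants.
The descendants' portion (£15,300,000) is divided at the children's generation into 4 shares of £3,825,000. Torin takes £3,825,000. The 3 shares of the deceased (Flora, Xiulan, and Bertrand) are combined into a pool of £11,475,000.
That pool (£11,475,000) is divided at the grandchildren's generation equally among Rashid, Ilse, Tamsin, Matthias, and Esperanza: £2,295,000 each.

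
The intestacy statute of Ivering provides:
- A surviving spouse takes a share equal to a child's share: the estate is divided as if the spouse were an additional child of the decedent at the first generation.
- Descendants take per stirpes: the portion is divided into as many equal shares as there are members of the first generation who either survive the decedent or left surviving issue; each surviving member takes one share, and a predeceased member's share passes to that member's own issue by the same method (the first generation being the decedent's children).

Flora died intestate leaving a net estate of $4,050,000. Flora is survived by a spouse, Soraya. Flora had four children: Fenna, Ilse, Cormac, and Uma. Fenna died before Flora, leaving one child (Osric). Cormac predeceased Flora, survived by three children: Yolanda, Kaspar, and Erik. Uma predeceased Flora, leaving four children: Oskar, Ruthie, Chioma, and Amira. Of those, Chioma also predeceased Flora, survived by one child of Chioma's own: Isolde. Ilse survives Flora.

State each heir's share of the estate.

Soraya: $810,000; Osric: $810,000; Ilse: $810,000; Yolanda: $270,000; Kaspar: $270,000; Erik: $270,000; Oskar: $202,500; Ruthie: $202,500; Isolde: $202,500; Amira: $202,500

The spouse counts as an additional share at the children's level, so there are 5 primary shares of $810,000. Soraya takes one such share ($810,000).
The children's combined portion ($3,240,000) is divided into 4 shares of $810,000: Ilse takes $810,000; Fenna's $810,000 share passes to Fenna's issue; Cormac's $810,000 share passes to Cormac's issue; Uma's $810,000 share passes to Uma's issue.
Fenna's share ($810,000) passes entirely to Osric.
Cormac's share ($810,000) is divided into 3 shares of $270,000: Yolanda, Kaspar, and Erik each take $270,000.
Uma's share ($810,000) is divided into 4 shares of $202,500: Oskar, Ruthie, and Amira each take $202,500; Chioma's $202,500 share passes to Chioma's issue.
Chioma's share ($202,500) passes entirely to Isolde.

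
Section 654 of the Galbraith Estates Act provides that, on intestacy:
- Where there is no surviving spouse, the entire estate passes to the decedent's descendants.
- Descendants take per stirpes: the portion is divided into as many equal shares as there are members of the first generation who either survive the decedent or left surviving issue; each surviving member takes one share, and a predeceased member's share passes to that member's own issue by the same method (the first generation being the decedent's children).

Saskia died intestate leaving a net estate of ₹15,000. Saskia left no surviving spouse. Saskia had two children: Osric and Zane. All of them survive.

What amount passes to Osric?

The entire ₹15,000 passes to the descendants.
That amount (₹15,000) is divided into 2 shares of ₹7,500: Osric and Zane each take ₹7,500.

Osric receives ₹7,500.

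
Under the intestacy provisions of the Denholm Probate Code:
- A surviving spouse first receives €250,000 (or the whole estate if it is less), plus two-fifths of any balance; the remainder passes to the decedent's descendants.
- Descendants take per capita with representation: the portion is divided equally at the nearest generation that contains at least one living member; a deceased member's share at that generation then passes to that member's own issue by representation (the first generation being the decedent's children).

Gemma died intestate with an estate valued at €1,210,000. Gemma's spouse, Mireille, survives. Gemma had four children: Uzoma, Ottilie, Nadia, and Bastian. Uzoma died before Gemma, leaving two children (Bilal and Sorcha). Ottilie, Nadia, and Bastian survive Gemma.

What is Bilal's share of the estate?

Mireille first takes €250,000, leaving a balance of €960,000. Mireille then takes two-fifths of the balance (€384,000), for a total of €634,000. The remaining €576,000 passes to the descendants.
The descendants' portion (€576,000) is divided into 4 shares of €144,000: Ottilie, Nadia, and Bastian each take €144,000; Uzoma's €144,000 share passes to Uzoma's issue.
Uzoma's share (€144,000) is divided into 2 shares of €72,000: Bilal and Sorcha each take €72,000.

Bilal receives €72,000.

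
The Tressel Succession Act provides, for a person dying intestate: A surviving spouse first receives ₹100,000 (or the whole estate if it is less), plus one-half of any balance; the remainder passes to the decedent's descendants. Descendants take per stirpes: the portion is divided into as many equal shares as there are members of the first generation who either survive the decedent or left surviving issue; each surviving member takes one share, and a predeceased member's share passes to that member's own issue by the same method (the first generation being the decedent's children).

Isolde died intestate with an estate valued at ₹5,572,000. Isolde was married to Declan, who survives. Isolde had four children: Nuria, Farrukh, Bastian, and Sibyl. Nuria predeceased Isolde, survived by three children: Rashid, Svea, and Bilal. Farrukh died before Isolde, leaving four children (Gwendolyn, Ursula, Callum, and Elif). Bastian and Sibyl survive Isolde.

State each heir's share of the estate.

Declan: ₹2,836,000; Rashid: ₹228,000; Svea: ₹228,000; Bilal: ₹228,000; Gwendolyn: ₹171,000; Ursula: ₹171,000; Callum: ₹171,000; Elif: ₹171,000; Bastian: ₹684,000; Sibyl: ₹684,000

Declan first takes ₹100,000, leaving a balance of ₹5,472,000. Declan then takes one-half of the balance (₹2,736,000), for a total of ₹2,836,000. The remaining ₹2,736,000 passes to the descendants.
The descendants' portion (₹2,736,000) is divided into 4 shares of ₹684,000: Bastian and Sibyl each take ₹684,000; Nuria's ₹684,000 share passes to Nuria's issue; Farrukh's ₹684,000 share passes to Farrukh's issue.
Nuria's share (₹684,000) is divided into 3 shares of ₹228,000: Rashid, Svea, and Bilal each take ₹228,000.
Farrukh's share (₹684,000) is divided into 4 shares of ₹171,000: Gwendolyn, Ursula, Callum, and Elif each take ₹171,000.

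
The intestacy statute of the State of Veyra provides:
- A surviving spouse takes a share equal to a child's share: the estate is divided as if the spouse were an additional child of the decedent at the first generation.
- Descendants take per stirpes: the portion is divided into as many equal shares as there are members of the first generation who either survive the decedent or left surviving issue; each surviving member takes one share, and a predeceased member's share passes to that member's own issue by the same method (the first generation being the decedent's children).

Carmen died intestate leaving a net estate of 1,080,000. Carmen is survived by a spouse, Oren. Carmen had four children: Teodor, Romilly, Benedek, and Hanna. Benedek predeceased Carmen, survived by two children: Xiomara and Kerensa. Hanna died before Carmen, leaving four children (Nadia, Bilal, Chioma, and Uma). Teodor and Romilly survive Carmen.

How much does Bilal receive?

Bilal receives 54,000.

The spouse counts as an additional share at the children's level, so there are 5 primary shares of 216,000. Oren takes one such share (216,000).
The children's combined portion (864,000) is divided into 4 shares of 216,000: Teodor and Romilly each take 216,000; Benedek's 216,000 share passes to Benedek's issue; Hanna's 216,000 share passes to Hanna's issue.
Benedek's share (216,000) is divided into 2 shares of 108,000: Xiomara and Kerensa each take 108,000.
Hanna's share (216,000) is divided into 4 shares of 54,000: Nadia, Bilal, Chioma, and Uma each take 54,000.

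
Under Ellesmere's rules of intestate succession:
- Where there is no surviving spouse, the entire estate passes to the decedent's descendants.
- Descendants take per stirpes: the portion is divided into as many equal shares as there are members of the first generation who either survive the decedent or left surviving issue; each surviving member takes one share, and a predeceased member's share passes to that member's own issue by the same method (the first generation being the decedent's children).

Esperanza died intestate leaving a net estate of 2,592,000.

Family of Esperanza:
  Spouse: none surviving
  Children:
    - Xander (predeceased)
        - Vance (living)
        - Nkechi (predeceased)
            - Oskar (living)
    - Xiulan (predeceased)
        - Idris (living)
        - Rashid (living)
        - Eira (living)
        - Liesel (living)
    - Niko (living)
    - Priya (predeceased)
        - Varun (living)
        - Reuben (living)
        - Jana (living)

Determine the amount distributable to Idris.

The entire 2,592,000 passes to the descendants.
That amount (2,592,000) is divided into 4 shares of 648,000: Niko takes 648,000; Xander's 648,000 share passes to Xander's issue; Xiulan's 648,000 share passes to Xiulan's issue; Priya's 648,000 share passes to Priya's issue.
Xander's share (648,000) is divided into 2 shares of 324,000: Vance takes 324,000; Nkechi's 324,000 share passes to Nkechi's issue.
Nkechi's share (324,000) passes entirely to Oskar.
Xiulan's share (648,000) is divided into 4 shares of 162,000: Idris, Rashid, Eira, and Liesel each take 162,000.
Priya's share (648,000) is divided into 3 shares of 216,000: Varun, Reuben, and Jana each take 216,000.

Idris receives 162,000.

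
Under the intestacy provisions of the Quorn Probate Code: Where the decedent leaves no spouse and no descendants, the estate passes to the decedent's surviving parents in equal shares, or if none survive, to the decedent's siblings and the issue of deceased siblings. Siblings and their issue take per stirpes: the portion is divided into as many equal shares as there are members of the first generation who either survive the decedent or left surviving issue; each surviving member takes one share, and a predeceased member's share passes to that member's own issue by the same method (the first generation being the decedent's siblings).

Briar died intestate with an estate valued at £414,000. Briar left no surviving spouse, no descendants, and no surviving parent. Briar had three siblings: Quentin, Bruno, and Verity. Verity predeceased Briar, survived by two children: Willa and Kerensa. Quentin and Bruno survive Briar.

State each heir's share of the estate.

The entire £414,000 passes to the siblings and their issue.
That amount (£414,000) is divided into 3 shares of £138,000: Quentin and Bruno each take £138,000; Verity's £138,000 share passes to Verity's issue.
Verity's share (£138,000) is divided into 2 shares of £69,000: Willa and Kerensa each take £69,000.

Quentin: £138,000; Bruno: £138,000; Willa: £69,000; Kerensa: £69,000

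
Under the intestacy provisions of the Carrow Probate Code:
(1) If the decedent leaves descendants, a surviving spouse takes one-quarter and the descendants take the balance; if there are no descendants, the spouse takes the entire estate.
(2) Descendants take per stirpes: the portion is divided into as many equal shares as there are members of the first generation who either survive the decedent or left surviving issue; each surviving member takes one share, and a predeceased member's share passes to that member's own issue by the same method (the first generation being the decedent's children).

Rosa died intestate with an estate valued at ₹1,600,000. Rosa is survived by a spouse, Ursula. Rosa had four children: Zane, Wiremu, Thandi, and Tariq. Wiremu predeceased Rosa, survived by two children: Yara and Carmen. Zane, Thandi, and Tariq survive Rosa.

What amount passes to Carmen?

Carmen receives ₹150,000.

Ursula takes one-quarter of ₹1,600,000 = ₹400,000. The remaining ₹1,200,000 passes to the descendants.
The descendants' portion (₹1,200,000) is divided into 4 shares of ₹300,000: Zane, Thandi, and Tariq each take ₹300,000; Wiremu's ₹300,000 share passes to Wiremu's issue.
Wiremu's share (₹300,000) is divided into 2 shares of ₹150,000: Yara and Carmen each take ₹150,000.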